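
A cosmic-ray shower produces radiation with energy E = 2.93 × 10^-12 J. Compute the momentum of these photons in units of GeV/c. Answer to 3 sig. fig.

0.0183 GeV/c

(c = 2.99792458 × 10^8 m/s, 1 eV = 1.602176634 × 10^-19 J.)
Since p = E/c for a photon, p = 9.773 × 10^-21 kg·m/s.
Converting to GeV/c: p = 0.01829 GeV/c ≈ 0.0183 GeV/c.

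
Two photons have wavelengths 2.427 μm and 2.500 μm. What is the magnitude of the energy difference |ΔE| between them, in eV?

0.0149 eV

Using E = hc/λ: E₁ = 8.1848e-20 J, E₂ = 7.9458e-20 J.
|ΔE| = |8.1848e-20 − 7.9458e-20| = 2.39e-21 J = 0.0149 eV.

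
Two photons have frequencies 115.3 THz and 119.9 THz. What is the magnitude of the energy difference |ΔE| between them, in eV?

Using E = hf: E₁ = 7.6399·10^-20 J, E₂ = 7.9447·10^-20 J.
|ΔE| = |7.6399·10^-20 − 7.9447·10^-20| = 3.05·10^-21 J = 0.0190 eV.

0.0190 eV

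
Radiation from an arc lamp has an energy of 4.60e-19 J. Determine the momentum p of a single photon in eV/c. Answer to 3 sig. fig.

(c = 2.99792458e8 m/s, 1 eV = 1.602176634e-19 J.)
For a photon p = E/c, so p = 1.534e-27 kg·m/s.
Converting to eV/c: p = 2.871 eV/c ≈ 2.87 eV/c.

2.87 eV/c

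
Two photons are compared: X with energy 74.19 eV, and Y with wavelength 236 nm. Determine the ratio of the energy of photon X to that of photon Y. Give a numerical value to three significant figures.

E_X = 1.189e-17 J (from energy = 74.19 eV, via E given directly).
E_Y = 8.417e-19 J (from wavelength = 236 nm, via E = hc/λ).
Ratio = 1.189e-17 / 8.417e-19 = 14.1.

14.1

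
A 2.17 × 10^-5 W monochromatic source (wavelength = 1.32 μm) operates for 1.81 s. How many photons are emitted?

Total energy: E_total = P·t = 2.17 × 10^-5 × 1.81 = 3.928 × 10^-5 J.
Per-photon energy: E = 1.505 × 10^-19 J.
N = E_total / E_photon = 2.61 × 10^14.

2.61 × 10^14 photons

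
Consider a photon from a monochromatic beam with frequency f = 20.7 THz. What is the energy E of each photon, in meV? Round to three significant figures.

Take h = 6.62607015 × 10^-34 J·s, 1 eV = 1.602176634 × 10^-19 J.
In SI units: f = 20.7 THz = 2.07 × 10^13 Hz.
Apply E = hf: E = 1.372 × 10^-20 J.
Converting to meV: E = 85.61 meV ≈ 85.6 meV.

85.6 meV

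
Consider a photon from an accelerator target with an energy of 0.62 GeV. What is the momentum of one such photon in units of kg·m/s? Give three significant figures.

3.31e-19 kg·m/s

Use c = 2.99792458e8 m/s, 1 eV = 1.602176634e-19 J.
In SI units: E = 0.62 GeV = 9.9335e-11 J.
Since p = E/c for a photon, p = 3.313e-19 kg·m/s.
So p ≈ 3.31e-19 kg·m/s.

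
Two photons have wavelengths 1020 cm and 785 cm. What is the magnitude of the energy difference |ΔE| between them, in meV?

Using E = hc/λ: E₁ = 1.947 × 10^-26 J, E₂ = 2.531 × 10^-26 J.
|ΔE| = |1.947 × 10^-26 − 2.531 × 10^-26| = 5.83 × 10^-27 J = 3.64 × 10^-5 meV.

3.64 × 10^-5 meV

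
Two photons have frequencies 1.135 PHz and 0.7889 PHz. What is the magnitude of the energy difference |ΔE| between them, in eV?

Using E = hf: E₁ = 7.5206e-19 J, E₂ = 5.2273e-19 J.
|ΔE| = |7.5206e-19 − 5.2273e-19| = 2.29e-19 J = 1.43 eV.

1.43 eV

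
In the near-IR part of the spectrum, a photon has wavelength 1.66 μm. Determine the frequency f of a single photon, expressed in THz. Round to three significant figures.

181 THz

Take c = 2.99792458 × 10^8 m/s.
First convert: λ = 1.66 μm = 1.66 × 10^-6 m.
The photon relation is f = c/λ, giving f = 1.806 × 10^14 Hz.
Converting to THz: f = 180.6 THz ≈ 181 THz.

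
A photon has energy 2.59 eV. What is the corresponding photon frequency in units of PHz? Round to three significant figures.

0.626 PHz

(h = 6.62607015 × 10^-34 J·s, 1 eV = 1.602176634 × 10^-19 J.)
Convert to SI: E = 2.59 eV = 4.1496 × 10^-19 J.
The photon relation is f = E/h, giving f = 6.263 × 10^14 Hz.
Converting to PHz: f = 0.6263 PHz ≈ 0.626 PHz.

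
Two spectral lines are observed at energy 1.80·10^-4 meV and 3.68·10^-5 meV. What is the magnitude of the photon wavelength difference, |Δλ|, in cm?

2680 cm

Using λ = hc/E: λ₁ = 6.888 m, λ₂ = 33.69 m.
|Δλ| = |6.888 − 33.69| = 26.8 m = 2680 cm.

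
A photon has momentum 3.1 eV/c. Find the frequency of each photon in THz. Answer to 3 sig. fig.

750 THz

(h = 6.62607015 × 10^-34 J·s, c = 2.99792458 × 10^8 m/s, 1 eV = 1.602176634 × 10^-19 J.)
First convert: p = 3.1 eV/c = 1.6567 × 10^-27 kg·m/s.
The photon relation is f = pc/h, giving f = 7.496 × 10^14 Hz.
Converting to THz: f = 749.6 THz ≈ 750 THz.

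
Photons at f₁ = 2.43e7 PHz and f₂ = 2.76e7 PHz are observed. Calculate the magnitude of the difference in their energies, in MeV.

13.6 MeV

Using E = hf: E₁ = 1.610e-11 J, E₂ = 1.829e-11 J.
|ΔE| = |1.610e-11 − 1.829e-11| = 2.19e-12 J = 13.6 MeV.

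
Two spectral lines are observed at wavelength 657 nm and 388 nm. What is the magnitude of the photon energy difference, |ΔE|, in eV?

Using E = hc/λ: E₁ = 3.024e-19 J, E₂ = 5.120e-19 J.
|ΔE| = |3.024e-19 − 5.120e-19| = 2.10e-19 J = 1.31 eV.

1.31 eV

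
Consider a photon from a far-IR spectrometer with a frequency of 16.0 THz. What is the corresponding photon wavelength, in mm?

0.0187 mm

(c = 2.99792458e8 m/s.)
Convert to SI: f = 16.0 THz = 1.60e13 Hz.
The photon relation is λ = c/f, giving λ = 1.874e-5 m.
Converting to mm: λ = 0.01874 mm ≈ 0.0187 mm.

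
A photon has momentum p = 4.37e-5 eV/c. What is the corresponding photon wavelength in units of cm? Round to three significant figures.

2.84 cm

Use h = 6.62607015e-34 J·s, c = 2.99792458e8 m/s, 1 eV = 1.602176634e-19 J.
Convert to SI: p = 4.37e-5 eV/c = 2.3355e-32 kg·m/s.
The photon relation is λ = h/p, giving λ = 0.02837 m.
Converting to cm: λ = 2.837 cm ≈ 2.84 cm.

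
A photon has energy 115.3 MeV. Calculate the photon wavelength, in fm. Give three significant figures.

10.8 fm

First convert: E = 115.3 MeV = 1.8473e-11 J.
Since λ = hc/E for a photon, λ = 1.075e-14 m.
Converting to fm: λ = 10.75 fm ≈ 10.8 fm.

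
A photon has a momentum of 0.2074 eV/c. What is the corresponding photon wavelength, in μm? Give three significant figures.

Use h = 6.62607015 × 10^-34 J·s, c = 2.99792458 × 10^8 m/s, 1 eV = 1.602176634 × 10^-19 J.
First convert: p = 0.2074 eV/c = 1.1084 × 10^-28 kg·m/s.
For a photon λ = h/p, so λ = 5.978 × 10^-6 m.
Converting to μm: λ = 5.978 μm ≈ 5.98 μm.

5.98 μm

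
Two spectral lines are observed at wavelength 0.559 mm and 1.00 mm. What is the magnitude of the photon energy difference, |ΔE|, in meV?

0.978 meV

Using E = hc/λ: E₁ = 3.554e-22 J, E₂ = 1.986e-22 J.
|ΔE| = |3.554e-22 − 1.986e-22| = 1.57e-22 J = 0.978 meV.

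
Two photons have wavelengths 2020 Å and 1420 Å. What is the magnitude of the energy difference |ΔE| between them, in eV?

Using E = hc/λ: E₁ = 9.834·10^-19 J, E₂ = 1.399·10^-18 J.
|ΔE| = |9.834·10^-19 − 1.399·10^-18| = 4.16·10^-19 J = 2.59 eV.

2.59 eV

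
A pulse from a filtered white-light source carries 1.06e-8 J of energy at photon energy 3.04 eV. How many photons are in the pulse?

Per-photon energy: E = 4.871e-19 J (from energy = 3.04 eV).
N = E_total / E_photon = 1.06e-8 J / 4.871e-19 J = 2.18e10.

2.18e10 photons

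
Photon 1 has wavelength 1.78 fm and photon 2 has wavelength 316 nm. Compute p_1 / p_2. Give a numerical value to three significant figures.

p_1 = 3.723 × 10^-19 kg·m/s (from wavelength = 1.78 fm, via p = h/λ).
p_2 = 2.097 × 10^-27 kg·m/s (from wavelength = 316 nm, via p = h/λ).
Ratio = 3.723 × 10^-19 / 2.097 × 10^-27 = 1.78 × 10^8.

1.78 × 10^8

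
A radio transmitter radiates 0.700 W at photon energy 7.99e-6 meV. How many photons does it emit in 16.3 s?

8.91e27 photons

Total energy: E_total = P·t = 0.700 × 16.3 = 11.41 J.
Per-photon energy: E = 1.280e-27 J.
N = E_total / E_photon = 8.91e27.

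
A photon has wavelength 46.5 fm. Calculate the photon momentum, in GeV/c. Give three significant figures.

0.0267 GeV/c

First convert: λ = 46.5 fm = 4.65e-14 m.
Since p = h/λ for a photon, p = 1.425e-20 kg·m/s.
Converting to GeV/c: p = 0.02666 GeV/c ≈ 0.0267 GeV/c.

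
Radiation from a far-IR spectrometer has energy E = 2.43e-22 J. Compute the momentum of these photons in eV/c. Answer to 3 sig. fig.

1.52e-3 eV/c

The photon relation is p = E/c, giving p = 8.106e-31 kg·m/s.
Converting to eV/c: p = 0.001517 eV/c ≈ 1.52e-3 eV/c.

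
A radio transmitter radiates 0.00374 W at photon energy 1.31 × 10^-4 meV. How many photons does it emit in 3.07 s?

5.47 × 10^23 photons

Total energy: E_total = P·t = 0.00374 × 3.07 = 0.01148 J.
Per-photon energy: E = 2.099 × 10^-26 J.
N = E_total / E_photon = 5.47 × 10^23.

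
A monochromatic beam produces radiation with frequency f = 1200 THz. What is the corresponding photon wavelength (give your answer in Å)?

2500 Å

Take c = 2.99792458e8 m/s.
In SI units: f = 1200 THz = 1.20e15 Hz.
Apply λ = c/f: λ = 2.498e-7 m.
Converting to Å: λ = 2498 Å ≈ 2500 Å.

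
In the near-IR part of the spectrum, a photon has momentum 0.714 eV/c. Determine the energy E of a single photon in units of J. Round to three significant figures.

1.14 × 10^-19 J

(c = 2.99792458 × 10^8 m/s, 1 eV = 1.602176634 × 10^-19 J.)
Convert to SI: p = 0.714 eV/c = 3.8158 × 10^-28 kg·m/s.
Since E = pc for a photon, E = 1.144 × 10^-19 J.
So E ≈ 1.14 × 10^-19 J.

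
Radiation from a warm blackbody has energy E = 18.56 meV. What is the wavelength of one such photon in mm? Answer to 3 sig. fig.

0.0668 mm

Take h = 6.62607015e-34 J·s, c = 2.99792458e8 m/s, 1 eV = 1.602176634e-19 J.
In SI units: E = 18.56 meV = 2.9736e-21 J.
The photon relation is λ = hc/E, giving λ = 6.680e-5 m.
Converting to mm: λ = 0.06680 mm ≈ 0.0668 mm.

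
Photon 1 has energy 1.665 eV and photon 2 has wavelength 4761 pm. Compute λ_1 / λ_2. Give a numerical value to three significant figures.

λ_1 = 7.446e-7 m (from energy = 1.665 eV, via λ = hc/E).
λ_2 = 4.761e-9 m (from wavelength = 4761 pm, via λ given directly).
Ratio = 7.446e-7 / 4.761e-9 = 156.

156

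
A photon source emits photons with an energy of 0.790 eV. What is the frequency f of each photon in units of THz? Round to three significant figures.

Take h = 6.62607015·10^-34 J·s, 1 eV = 1.602176634·10^-19 J.
Convert to SI: E = 0.790 eV = 1.2657·10^-19 J.
Apply f = E/h: f = 1.910·10^14 Hz.
Converting to THz: f = 191.0 THz ≈ 191 THz.

191 THz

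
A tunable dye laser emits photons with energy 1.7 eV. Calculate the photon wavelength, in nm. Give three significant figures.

Use h = 6.62607015·10^-34 J·s, c = 2.99792458·10^8 m/s, 1 eV = 1.602176634·10^-19 J.
In SI units: E = 1.7 eV = 2.7237·10^-19 J.
For a photon λ = hc/E, so λ = 7.293·10^-7 m.
Converting to nm: λ = 729.3 nm ≈ 729 nm.

729 nm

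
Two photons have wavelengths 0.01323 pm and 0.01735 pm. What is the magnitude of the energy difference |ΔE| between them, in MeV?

22.3 MeV

Using E = hc/λ: E₁ = 1.5015e-11 J, E₂ = 1.1449e-11 J.
|ΔE| = |1.5015e-11 − 1.1449e-11| = 3.57e-12 J = 22.3 MeV.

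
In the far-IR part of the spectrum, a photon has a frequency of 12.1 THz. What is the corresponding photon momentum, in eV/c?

0.0500 eV/c

Take h = 6.62607015e-34 J·s, c = 2.99792458e8 m/s, 1 eV = 1.602176634e-19 J.
In SI units: f = 12.1 THz = 1.21e13 Hz.
Since p = hf/c for a photon, p = 2.674e-29 kg·m/s.
Converting to eV/c: p = 0.05004 eV/c ≈ 0.0500 eV/c.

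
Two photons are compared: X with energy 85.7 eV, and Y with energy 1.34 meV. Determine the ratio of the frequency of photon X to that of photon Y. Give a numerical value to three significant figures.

6.40e4

f_X = 2.072e16 Hz (from energy = 85.7 eV, via f = E/h).
f_Y = 3.240e11 Hz (from energy = 1.34 meV, via f = E/h).
Ratio = 2.072e16 / 3.240e11 = 6.40e4.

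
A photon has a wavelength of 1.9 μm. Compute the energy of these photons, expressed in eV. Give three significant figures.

In SI units: λ = 1.9 μm = 1.9 × 10^-6 m.
Since E = hc/λ for a photon, E = 1.045 × 10^-19 J.
Converting to eV: E = 0.6525 eV ≈ 0.653 eV.

0.653 eV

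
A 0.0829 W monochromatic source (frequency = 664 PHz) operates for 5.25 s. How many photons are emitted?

Total energy: E_total = P·t = 0.0829 × 5.25 = 0.4352 J.
Per-photon energy: E = 4.400 × 10^-16 J.
N = E_total / E_photon = 9.89 × 10^14.

9.89 × 10^14 photons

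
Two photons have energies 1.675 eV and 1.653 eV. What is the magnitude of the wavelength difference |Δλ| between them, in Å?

98.5 Å

Using λ = hc/E: λ₁ = 7.4020e-7 m, λ₂ = 7.5006e-7 m.
|Δλ| = |7.4020e-7 − 7.5006e-7| = 9.85e-9 m = 98.5 Å.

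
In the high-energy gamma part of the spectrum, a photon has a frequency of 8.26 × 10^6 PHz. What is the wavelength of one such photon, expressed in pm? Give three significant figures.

(c = 2.99792458 × 10^8 m/s.)
In SI units: f = 8.26 × 10^6 PHz = 8.26 × 10^21 Hz.
Since λ = c/f for a photon, λ = 3.629 × 10^-14 m.
Converting to pm: λ = 0.03629 pm ≈ 0.0363 pm.

0.0363 pm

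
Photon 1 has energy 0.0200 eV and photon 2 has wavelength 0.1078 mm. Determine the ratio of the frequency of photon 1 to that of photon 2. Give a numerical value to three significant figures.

f_1 = 4.836e12 Hz (from energy = 0.0200 eV, via f = E/h).
f_2 = 2.781e12 Hz (from wavelength = 0.1078 mm, via f = c/λ).
Ratio = 4.836e12 / 2.781e12 = 1.74.

1.74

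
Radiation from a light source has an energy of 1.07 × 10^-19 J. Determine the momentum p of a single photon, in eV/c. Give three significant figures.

0.668 eV/c

(c = 2.99792458 × 10^8 m/s, 1 eV = 1.602176634 × 10^-19 J.)
Since p = E/c for a photon, p = 3.569 × 10^-28 kg·m/s.
Converting to eV/c: p = 0.6678 eV/c ≈ 0.668 eV/c.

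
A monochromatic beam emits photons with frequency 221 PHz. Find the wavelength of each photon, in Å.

Convert to SI: f = 221 PHz = 2.21·10^17 Hz.
Apply λ = c/f: λ = 1.357·10^-9 m.
Converting to Å: λ = 13.57 Å ≈ 13.6 Å.

13.6 Å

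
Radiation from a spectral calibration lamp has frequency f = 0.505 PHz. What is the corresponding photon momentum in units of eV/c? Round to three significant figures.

Use h = 6.62607015e-34 J·s, c = 2.99792458e8 m/s, 1 eV = 1.602176634e-19 J.
In SI units: f = 0.505 PHz = 5.05e14 Hz.
Since p = hf/c for a photon, p = 1.116e-27 kg·m/s.
Converting to eV/c: p = 2.089 eV/c ≈ 2.09 eV/c.

2.09 eV/c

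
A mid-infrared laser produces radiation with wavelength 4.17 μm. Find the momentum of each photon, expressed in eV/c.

0.297 eV/c

(h = 6.62607015 × 10^-34 J·s, c = 2.99792458 × 10^8 m/s, 1 eV = 1.602176634 × 10^-19 J.)
In SI units: λ = 4.17 μm = 4.17 × 10^-6 m.
Apply p = h/λ: p = 1.589 × 10^-28 kg·m/s.
Converting to eV/c: p = 0.2973 eV/c ≈ 0.297 eV/c.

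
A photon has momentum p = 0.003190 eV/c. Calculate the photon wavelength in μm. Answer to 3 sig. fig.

389 μm

(h = 6.62607015e-34 J·s, c = 2.99792458e8 m/s, 1 eV = 1.602176634e-19 J.)
First convert: p = 0.003190 eV/c = 1.7048e-30 kg·m/s.
Apply λ = h/p: λ = 3.887e-4 m.
Converting to μm: λ = 388.7 μm ≈ 389 μm.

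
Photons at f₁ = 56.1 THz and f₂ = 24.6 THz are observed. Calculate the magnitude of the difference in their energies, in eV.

0.130 eV

Using E = hf: E₁ = 3.717e-20 J, E₂ = 1.630e-20 J.
|ΔE| = |3.717e-20 − 1.630e-20| = 2.09e-20 J = 0.130 eV.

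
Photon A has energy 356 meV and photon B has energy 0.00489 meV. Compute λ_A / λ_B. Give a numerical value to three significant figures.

λ_A = 3.483e-6 m (from energy = 356 meV, via λ = hc/E).
λ_B = 0.2535 m (from energy = 0.00489 meV, via λ = hc/E).
Ratio = 3.483e-6 / 0.2535 = 1.37e-5.

1.37e-5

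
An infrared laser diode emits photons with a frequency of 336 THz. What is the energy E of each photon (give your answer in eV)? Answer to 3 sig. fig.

Take h = 6.62607015·10^-34 J·s, 1 eV = 1.602176634·10^-19 J.
First convert: f = 336 THz = 3.36·10^14 Hz.
Since E = hf for a photon, E = 2.226·10^-19 J.
Converting to eV: E = 1.390 eV ≈ 1.39 eV.

1.39 eV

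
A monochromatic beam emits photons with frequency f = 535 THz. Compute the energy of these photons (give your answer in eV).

2.21 eV

Convert to SI: f = 535 THz = 5.35e14 Hz.
Since E = hf for a photon, E = 3.545e-19 J.
Converting to eV: E = 2.213 eV ≈ 2.21 eV.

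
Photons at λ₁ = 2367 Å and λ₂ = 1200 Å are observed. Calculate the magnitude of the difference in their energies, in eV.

5.09 eV

Using E = hc/λ: E₁ = 8.3923 × 10^-19 J, E₂ = 1.6554 × 10^-18 J.
|ΔE| = |8.3923 × 10^-19 − 1.6554 × 10^-18| = 8.16 × 10^-19 J = 5.09 eV.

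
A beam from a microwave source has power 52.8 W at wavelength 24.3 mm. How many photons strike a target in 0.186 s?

Total energy: E_total = P·t = 52.8 × 0.186 = 9.821 J.
Per-photon energy: E = 8.175 × 10^-24 J.
N = E_total / E_photon = 1.20 × 10^24.

1.20 × 10^24 photons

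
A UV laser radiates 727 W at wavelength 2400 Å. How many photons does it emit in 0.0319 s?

Total energy: E_total = P·t = 727 × 0.0319 = 23.19 J.
Per-photon energy: E = 8.277·10^-19 J.
N = E_total / E_photon = 2.80·10^19.

2.80·10^19 photons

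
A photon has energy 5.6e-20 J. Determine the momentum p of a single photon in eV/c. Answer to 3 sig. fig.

0.350 eV/c

Take c = 2.99792458e8 m/s, 1 eV = 1.602176634e-19 J.
Apply p = E/c: p = 1.868e-28 kg·m/s.
Converting to eV/c: p = 0.3495 eV/c ≈ 0.350 eV/c.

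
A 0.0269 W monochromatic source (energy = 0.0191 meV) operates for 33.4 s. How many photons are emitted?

2.94e23 photons

Total energy: E_total = P·t = 0.0269 × 33.4 = 0.8985 J.
Per-photon energy: E = 3.060e-24 J.
N = E_total / E_photon = 2.94e23.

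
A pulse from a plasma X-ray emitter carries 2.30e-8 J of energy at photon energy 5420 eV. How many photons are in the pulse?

Per-photon energy: E = 8.684e-16 J (from energy = 5420 eV).
N = E_total / E_photon = 2.30e-8 J / 8.684e-16 J = 2.65e7.

2.65e7 photons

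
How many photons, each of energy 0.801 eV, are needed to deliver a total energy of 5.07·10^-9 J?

3.95·10^10 photons

Per-photon energy: E = 1.283·10^-19 J (from energy = 0.801 eV).
N = E_total / E_photon = 5.07·10^-9 J / 1.283·10^-19 J = 3.95·10^10.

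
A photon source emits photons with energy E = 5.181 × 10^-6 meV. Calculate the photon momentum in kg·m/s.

2.77 × 10^-36 kg·m/s

Take c = 2.99792458 × 10^8 m/s, 1 eV = 1.602176634 × 10^-19 J.
Convert to SI: E = 5.181 × 10^-6 meV = 8.3009 × 10^-28 J.
For a photon p = E/c, so p = 2.769 × 10^-36 kg·m/s.
So p ≈ 2.77 × 10^-36 kg·m/s.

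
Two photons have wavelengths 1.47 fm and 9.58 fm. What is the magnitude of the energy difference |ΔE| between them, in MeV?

Using E = hc/λ: E₁ = 1.351e-10 J, E₂ = 2.074e-11 J.
|ΔE| = |1.351e-10 − 2.074e-11| = 1.14e-10 J = 714 MeV.

714 MeV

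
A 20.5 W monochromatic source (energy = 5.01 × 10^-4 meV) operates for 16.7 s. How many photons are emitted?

Total energy: E_total = P·t = 20.5 × 16.7 = 342.3 J.
Per-photon energy: E = 8.027 × 10^-26 J.
N = E_total / E_photon = 4.27 × 10^27.

4.27 × 10^27 photons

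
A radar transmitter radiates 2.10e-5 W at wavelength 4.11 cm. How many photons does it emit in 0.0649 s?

Total energy: E_total = P·t = 2.10e-5 × 0.0649 = 1.363e-6 J.
Per-photon energy: E = 4.833e-24 J.
N = E_total / E_photon = 2.82e17.

2.82e17 photons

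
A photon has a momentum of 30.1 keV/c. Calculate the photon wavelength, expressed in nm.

0.0412 nm

Take h = 6.62607015 × 10^-34 J·s, c = 2.99792458 × 10^8 m/s, 1 eV = 1.602176634 × 10^-19 J.
In SI units: p = 30.1 keV/c = 1.6086 × 10^-23 kg·m/s.
For a photon λ = h/p, so λ = 4.119 × 10^-11 m.
Converting to nm: λ = 0.04119 nm ≈ 0.0412 nm.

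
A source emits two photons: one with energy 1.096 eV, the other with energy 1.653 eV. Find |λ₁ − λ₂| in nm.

381 nm

Using λ = hc/E: λ₁ = 1.1312 × 10^-6 m, λ₂ = 7.5006 × 10^-7 m.
|Δλ| = |1.1312 × 10^-6 − 7.5006 × 10^-7| = 3.81 × 10^-7 m = 381 nm.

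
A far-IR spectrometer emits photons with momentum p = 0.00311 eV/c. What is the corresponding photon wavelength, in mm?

0.399 mm

Use h = 6.62607015 × 10^-34 J·s, c = 2.99792458 × 10^8 m/s, 1 eV = 1.602176634 × 10^-19 J.
First convert: p = 0.00311 eV/c = 1.6621 × 10^-30 kg·m/s.
Since λ = h/p for a photon, λ = 3.987 × 10^-4 m.
Converting to mm: λ = 0.3987 mm ≈ 0.399 mm.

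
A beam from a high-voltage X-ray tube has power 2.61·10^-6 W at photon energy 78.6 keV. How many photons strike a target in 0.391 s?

8.10·10^7 photons

Total energy: E_total = P·t = 2.61·10^-6 × 0.391 = 1.021·10^-6 J.
Per-photon energy: E = 1.259·10^-14 J.
N = E_total / E_photon = 8.10·10^7.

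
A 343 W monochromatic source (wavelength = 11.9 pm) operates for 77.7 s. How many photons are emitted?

Total energy: E_total = P·t = 343 × 77.7 = 26650 J.
Per-photon energy: E = 1.669e-14 J.
N = E_total / E_photon = 1.60e18.

1.60e18 photons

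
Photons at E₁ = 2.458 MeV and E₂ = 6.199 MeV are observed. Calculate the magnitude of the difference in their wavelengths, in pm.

Using λ = hc/E: λ₁ = 5.0441 × 10^-13 m, λ₂ = 2.0001 × 10^-13 m.
|Δλ| = |5.0441 × 10^-13 − 2.0001 × 10^-13| = 3.04 × 10^-13 m = 0.304 pm.

0.304 pm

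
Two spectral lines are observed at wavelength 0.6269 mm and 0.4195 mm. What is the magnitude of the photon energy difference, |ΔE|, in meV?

Using E = hc/λ: E₁ = 3.1687e-22 J, E₂ = 4.7353e-22 J.
|ΔE| = |3.1687e-22 − 4.7353e-22| = 1.57e-22 J = 0.978 meV.

0.978 meV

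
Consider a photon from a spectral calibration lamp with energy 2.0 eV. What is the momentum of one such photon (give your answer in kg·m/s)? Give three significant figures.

1.07 × 10^-27 kg·m/s

Take c = 2.99792458 × 10^8 m/s, 1 eV = 1.602176634 × 10^-19 J.
In SI units: E = 2.0 eV = 3.2044 × 10^-19 J.
The photon relation is p = E/c, giving p = 1.069 × 10^-27 kg·m/s.
So p ≈ 1.07 × 10^-27 kg·m/s.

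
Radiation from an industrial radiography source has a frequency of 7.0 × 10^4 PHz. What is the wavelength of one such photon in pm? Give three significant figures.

Take c = 2.99792458 × 10^8 m/s.
Convert to SI: f = 7.0 × 10^4 PHz = 7.0 × 10^19 Hz.
Since λ = c/f for a photon, λ = 4.283 × 10^-12 m.
Converting to pm: λ = 4.283 pm ≈ 4.28 pm.

4.28 pm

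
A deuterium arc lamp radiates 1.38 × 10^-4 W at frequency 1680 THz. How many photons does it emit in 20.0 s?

2.48 × 10^15 photons

Total energy: E_total = P·t = 1.38 × 10^-4 × 20.0 = 0.002760 J.
Per-photon energy: E = 1.113 × 10^-18 J.
N = E_total / E_photon = 2.48 × 10^15.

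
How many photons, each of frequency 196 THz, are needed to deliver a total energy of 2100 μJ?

Per-photon energy: E = 1.299e-19 J (from frequency = 196 THz).
N = E_total / E_photon = 0.00210 J / 1.299e-19 J = 1.62e16.

1.62e16 photons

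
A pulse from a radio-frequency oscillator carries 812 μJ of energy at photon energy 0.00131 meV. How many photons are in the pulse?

3.87·10^21 photons

Per-photon energy: E = 2.099·10^-25 J (from energy = 0.00131 meV).
N = E_total / E_photon = 8.12·10^-4 J / 2.099·10^-25 J = 3.87·10^21.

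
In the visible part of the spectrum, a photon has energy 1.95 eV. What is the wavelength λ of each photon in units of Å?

6360 Å

In SI units: E = 1.95 eV = 3.1242 × 10^-19 J.
For a photon λ = hc/E, so λ = 6.358 × 10^-7 m.
Converting to Å: λ = 6358 Å ≈ 6360 Å.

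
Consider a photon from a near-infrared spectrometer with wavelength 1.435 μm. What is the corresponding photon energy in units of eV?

0.864 eV

Use h = 6.62607015e-34 J·s, c = 2.99792458e8 m/s, 1 eV = 1.602176634e-19 J.
First convert: λ = 1.435 μm = 1.435e-6 m.
Apply E = hc/λ: E = 1.384e-19 J.
Converting to eV: E = 0.8640 eV ≈ 0.864 eV.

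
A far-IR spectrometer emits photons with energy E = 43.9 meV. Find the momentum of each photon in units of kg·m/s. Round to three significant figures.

2.35·10^-29 kg·m/s

(c = 2.99792458·10^8 m/s, 1 eV = 1.602176634·10^-19 J.)
Convert to SI: E = 43.9 meV = 7.0336·10^-21 J.
The photon relation is p = E/c, giving p = 2.346·10^-29 kg·m/s.
So p ≈ 2.35·10^-29 kg·m/s.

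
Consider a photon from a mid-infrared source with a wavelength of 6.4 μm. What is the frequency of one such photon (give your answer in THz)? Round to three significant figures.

Convert to SI: λ = 6.4 μm = 6.4 × 10^-6 m.
For a photon f = c/λ, so f = 4.684 × 10^13 Hz.
Converting to THz: f = 46.84 THz ≈ 46.8 THz.

46.8 THz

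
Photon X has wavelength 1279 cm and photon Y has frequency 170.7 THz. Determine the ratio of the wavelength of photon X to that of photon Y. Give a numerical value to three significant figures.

λ_X = 12.79 m (from wavelength = 1279 cm, via λ given directly).
λ_Y = 1.756 × 10^-6 m (from frequency = 170.7 THz, via λ = c/f).
Ratio = 12.79 / 1.756 × 10^-6 = 7.28 × 10^6.

7.28 × 10^6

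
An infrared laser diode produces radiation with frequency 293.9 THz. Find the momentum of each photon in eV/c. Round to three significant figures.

1.22 eV/c

First convert: f = 293.9 THz = 2.939 × 10^14 Hz.
For a photon p = hf/c, so p = 6.496 × 10^-28 kg·m/s.
Converting to eV/c: p = 1.215 eV/c ≈ 1.22 eV/c.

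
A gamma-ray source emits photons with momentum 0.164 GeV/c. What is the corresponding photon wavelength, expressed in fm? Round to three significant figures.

First convert: p = 0.164 GeV/c = 8.7646 × 10^-20 kg·m/s.
Apply λ = h/p: λ = 7.560 × 10^-15 m.
Converting to fm: λ = 7.560 fm ≈ 7.56 fm.

7.56 fm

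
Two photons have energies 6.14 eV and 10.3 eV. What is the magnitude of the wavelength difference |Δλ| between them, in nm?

81.6 nm

Using λ = hc/E: λ₁ = 2.019e-7 m, λ₂ = 1.204e-7 m.
|Δλ| = |2.019e-7 − 1.204e-7| = 8.16e-8 m = 81.6 nm.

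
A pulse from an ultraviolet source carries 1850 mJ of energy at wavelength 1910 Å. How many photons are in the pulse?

Per-photon energy: E = 1.040 × 10^-18 J (from wavelength = 1910 Å).
N = E_total / E_photon = 1.85 J / 1.040 × 10^-18 J = 1.78 × 10^18.

1.78 × 10^18 photons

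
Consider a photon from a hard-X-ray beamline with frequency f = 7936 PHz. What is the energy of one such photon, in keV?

Convert to SI: f = 7936 PHz = 7.936 × 10^18 Hz.
For a photon E = hf, so E = 5.258 × 10^-15 J.
Converting to keV: E = 32.82 keV ≈ 32.8 keV.

32.8 keV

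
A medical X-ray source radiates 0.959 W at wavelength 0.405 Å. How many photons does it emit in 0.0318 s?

Total energy: E_total = P·t = 0.959 × 0.0318 = 0.03050 J.
Per-photon energy: E = 4.905e-15 J.
N = E_total / E_photon = 6.22e12.

6.22e12 photons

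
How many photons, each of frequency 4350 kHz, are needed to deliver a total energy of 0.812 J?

Per-photon energy: E = 2.882 × 10^-27 J (from frequency = 4350 kHz).
N = E_total / E_photon = 0.812 J / 2.882 × 10^-27 J = 2.82 × 10^26.

2.82 × 10^26 photons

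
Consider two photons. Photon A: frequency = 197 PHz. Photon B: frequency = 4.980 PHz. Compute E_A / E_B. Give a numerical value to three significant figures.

39.6

E_A = 1.305e-16 J (from frequency = 197 PHz, via E = hf).
E_B = 3.300e-18 J (from frequency = 4.980 PHz, via E = hf).
Ratio = 1.305e-16 / 3.300e-18 = 39.6.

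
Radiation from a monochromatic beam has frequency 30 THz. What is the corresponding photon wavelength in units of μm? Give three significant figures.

(c = 2.99792458e8 m/s.)
First convert: f = 30 THz = 3.0e13 Hz.
The photon relation is λ = c/f, giving λ = 9.993e-6 m.
Converting to μm: λ = 9.993 μm ≈ 9.99 μm.

9.99 μm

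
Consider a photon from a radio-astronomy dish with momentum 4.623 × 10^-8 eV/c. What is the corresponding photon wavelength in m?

26.8 m

Use h = 6.62607015 × 10^-34 J·s, c = 2.99792458 × 10^8 m/s, 1 eV = 1.602176634 × 10^-19 J.
In SI units: p = 4.623 × 10^-8 eV/c = 2.4707 × 10^-35 kg·m/s.
The photon relation is λ = h/p, giving λ = 26.82 m.
So λ ≈ 26.8 m.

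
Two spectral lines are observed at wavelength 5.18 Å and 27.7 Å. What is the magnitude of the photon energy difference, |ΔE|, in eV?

Using E = hc/λ: E₁ = 3.835 × 10^-16 J, E₂ = 7.171 × 10^-17 J.
|ΔE| = |3.835 × 10^-16 − 7.171 × 10^-17| = 3.12 × 10^-16 J = 1950 eV.

1950 eV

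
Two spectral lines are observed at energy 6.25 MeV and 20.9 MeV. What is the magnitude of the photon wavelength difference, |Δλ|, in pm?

0.139 pm

Using λ = hc/E: λ₁ = 1.984 × 10^-13 m, λ₂ = 5.932 × 10^-14 m.
|Δλ| = |1.984 × 10^-13 − 5.932 × 10^-14| = 1.39 × 10^-13 m = 0.139 pm.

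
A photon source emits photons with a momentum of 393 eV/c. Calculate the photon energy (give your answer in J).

Take c = 2.99792458·10^8 m/s, 1 eV = 1.602176634·10^-19 J.
Convert to SI: p = 393 eV/c = 2.1003·10^-25 kg·m/s.
For a photon E = pc, so E = 6.297·10^-17 J.
So E ≈ 6.30·10^-17 J.

6.30·10^-17 J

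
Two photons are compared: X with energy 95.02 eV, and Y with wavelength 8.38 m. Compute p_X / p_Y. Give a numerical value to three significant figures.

p_X = 5.078·10^-26 kg·m/s (from energy = 95.02 eV, via p = E/c).
p_Y = 7.907·10^-35 kg·m/s (from wavelength = 8.38 m, via p = h/λ).
Ratio = 5.078·10^-26 / 7.907·10^-35 = 6.42·10^8.

6.42·10^8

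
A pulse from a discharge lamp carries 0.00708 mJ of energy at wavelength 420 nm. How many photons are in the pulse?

1.50 × 10^13 photons

Per-photon energy: E = 4.730 × 10^-19 J (from wavelength = 420 nm).
N = E_total / E_photon = 7.08 × 10^-6 J / 4.730 × 10^-19 J = 1.50 × 10^13.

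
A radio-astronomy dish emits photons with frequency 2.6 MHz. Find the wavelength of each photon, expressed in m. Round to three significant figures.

115 m

First convert: f = 2.6 MHz = 2.6e6 Hz.
For a photon λ = c/f, so λ = 115.3 m.
So λ ≈ 115 m.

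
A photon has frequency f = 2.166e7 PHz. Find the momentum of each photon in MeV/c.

89.6 MeV/c

(h = 6.62607015e-34 J·s, c = 2.99792458e8 m/s, 1 eV = 1.602176634e-19 J.)
In SI units: f = 2.166e7 PHz = 2.166e22 Hz.
Since p = hf/c for a photon, p = 4.787e-20 kg·m/s.
Converting to MeV/c: p = 89.58 MeV/c ≈ 89.6 MeV/c.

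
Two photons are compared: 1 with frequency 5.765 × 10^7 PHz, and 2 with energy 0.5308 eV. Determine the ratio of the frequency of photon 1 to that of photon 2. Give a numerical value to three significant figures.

4.49 × 10^8

f_1 = 5.765 × 10^22 Hz (from frequency = 5.765 × 10^7 PHz, via f given directly).
f_2 = 1.283 × 10^14 Hz (from energy = 0.5308 eV, via f = E/h).
Ratio = 5.765 × 10^22 / 1.283 × 10^14 = 4.49 × 10^8.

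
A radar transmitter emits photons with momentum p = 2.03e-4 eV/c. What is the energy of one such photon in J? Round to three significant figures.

Take c = 2.99792458e8 m/s, 1 eV = 1.602176634e-19 J.
In SI units: p = 2.03e-4 eV/c = 1.0849e-31 kg·m/s.
For a photon E = pc, so E = 3.252e-23 J.
So E ≈ 3.25e-23 J.

3.25e-23 J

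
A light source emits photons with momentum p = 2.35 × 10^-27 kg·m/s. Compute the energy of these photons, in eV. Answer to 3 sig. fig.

(c = 2.99792458 × 10^8 m/s, 1 eV = 1.602176634 × 10^-19 J.)
For a photon E = pc, so E = 7.045 × 10^-19 J.
Converting to eV: E = 4.397 eV ≈ 4.40 eV.

4.40 eV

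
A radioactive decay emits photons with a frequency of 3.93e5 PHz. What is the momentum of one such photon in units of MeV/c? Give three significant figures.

1.63 MeV/c

Use h = 6.62607015e-34 J·s, c = 2.99792458e8 m/s, 1 eV = 1.602176634e-19 J.
Convert to SI: f = 3.93e5 PHz = 3.93e20 Hz.
For a photon p = hf/c, so p = 8.686e-22 kg·m/s.
Converting to MeV/c: p = 1.625 MeV/c ≈ 1.63 MeV/c.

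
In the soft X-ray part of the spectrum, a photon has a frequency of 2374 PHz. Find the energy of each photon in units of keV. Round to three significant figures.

(h = 6.62607015e-34 J·s, 1 eV = 1.602176634e-19 J.)
Convert to SI: f = 2374 PHz = 2.374e18 Hz.
For a photon E = hf, so E = 1.573e-15 J.
Converting to keV: E = 9.818 keV ≈ 9.82 keV.

9.82 keV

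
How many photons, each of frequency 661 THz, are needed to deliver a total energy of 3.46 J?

7.90 × 10^18 photons

Per-photon energy: E = 4.380 × 10^-19 J (from frequency = 661 THz).
N = E_total / E_photon = 3.46 J / 4.380 × 10^-19 J = 7.90 × 10^18.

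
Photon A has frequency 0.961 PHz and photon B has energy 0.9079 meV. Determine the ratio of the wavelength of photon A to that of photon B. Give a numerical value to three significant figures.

λ_A = 3.120 × 10^-7 m (from frequency = 0.961 PHz, via λ = c/f).
λ_B = 0.001366 m (from energy = 0.9079 meV, via λ = hc/E).
Ratio = 3.120 × 10^-7 / 0.001366 = 2.28 × 10^-4.

2.28 × 10^-4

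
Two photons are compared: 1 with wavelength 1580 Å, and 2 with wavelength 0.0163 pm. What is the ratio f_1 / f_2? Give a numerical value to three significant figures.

f_1 = 1.897·10^15 Hz (from wavelength = 1580 Å, via f = c/λ).
f_2 = 1.839·10^22 Hz (from wavelength = 0.0163 pm, via f = c/λ).
Ratio = 1.897·10^15 / 1.839·10^22 = 1.03·10^-7.

1.03·10^-7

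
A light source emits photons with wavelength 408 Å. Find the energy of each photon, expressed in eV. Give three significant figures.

30.4 eV

Convert to SI: λ = 408 Å = 4.08·10^-8 m.
Since E = hc/λ for a photon, E = 4.869·10^-18 J.
Converting to eV: E = 30.39 eV ≈ 30.4 eV.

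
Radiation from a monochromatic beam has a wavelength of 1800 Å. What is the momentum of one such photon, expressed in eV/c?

6.89 eV/c

Convert to SI: λ = 1800 Å = 1.80 × 10^-7 m.
Since p = h/λ for a photon, p = 3.681 × 10^-27 kg·m/s.
Converting to eV/c: p = 6.888 eV/c ≈ 6.89 eV/c.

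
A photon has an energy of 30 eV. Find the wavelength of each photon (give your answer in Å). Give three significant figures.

413 Å

In SI units: E = 30 eV = 4.8065 × 10^-18 J.
For a photon λ = hc/E, so λ = 4.133 × 10^-8 m.
Converting to Å: λ = 413.3 Å ≈ 413 Å.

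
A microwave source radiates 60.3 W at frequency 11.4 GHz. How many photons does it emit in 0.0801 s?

Total energy: E_total = P·t = 60.3 × 0.0801 = 4.830 J.
Per-photon energy: E = 7.554e-24 J.
N = E_total / E_photon = 6.39e23.

6.39e23 photons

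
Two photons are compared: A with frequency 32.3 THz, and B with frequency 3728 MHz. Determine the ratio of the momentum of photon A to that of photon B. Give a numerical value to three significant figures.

p_A = 7.139 × 10^-29 kg·m/s (from frequency = 32.3 THz, via p = hf/c).
p_B = 8.240 × 10^-33 kg·m/s (from frequency = 3728 MHz, via p = hf/c).
Ratio = 7.139 × 10^-29 / 8.240 × 10^-33 = 8660.

8660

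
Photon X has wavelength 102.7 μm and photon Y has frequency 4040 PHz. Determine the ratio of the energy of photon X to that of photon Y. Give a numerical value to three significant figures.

7.23e-7

E_X = 1.934e-21 J (from wavelength = 102.7 μm, via E = hc/λ).
E_Y = 2.677e-15 J (from frequency = 4040 PHz, via E = hf).
Ratio = 1.934e-21 / 2.677e-15 = 7.23e-7.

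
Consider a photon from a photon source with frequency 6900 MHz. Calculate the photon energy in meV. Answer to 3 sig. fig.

0.0285 meV

In SI units: f = 6900 MHz = 6.9 × 10^9 Hz.
Since E = hf for a photon, E = 4.572 × 10^-24 J.
Converting to meV: E = 0.02854 meV ≈ 0.0285 meV.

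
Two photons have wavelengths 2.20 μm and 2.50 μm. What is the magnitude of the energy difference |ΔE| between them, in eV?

0.0676 eV

Using E = hc/λ: E₁ = 9.029e-20 J, E₂ = 7.946e-20 J.
|ΔE| = |9.029e-20 − 7.946e-20| = 1.08e-20 J = 0.0676 eV.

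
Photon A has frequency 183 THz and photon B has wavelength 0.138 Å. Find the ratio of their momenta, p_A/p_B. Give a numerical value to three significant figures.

p_A = 4.045·10^-28 kg·m/s (from frequency = 183 THz, via p = hf/c).
p_B = 4.802·10^-23 kg·m/s (from wavelength = 0.138 Å, via p = h/λ).
Ratio = 4.045·10^-28 / 4.802·10^-23 = 8.42·10^-6.

8.42·10^-6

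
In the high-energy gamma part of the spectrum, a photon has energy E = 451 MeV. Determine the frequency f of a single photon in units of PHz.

In SI units: E = 451 MeV = 7.2258 × 10^-11 J.
For a photon f = E/h, so f = 1.091 × 10^23 Hz.
Converting to PHz: f = 1.091 × 10^8 PHz ≈ 1.09 × 10^8 PHz.

1.09 × 10^8 PHz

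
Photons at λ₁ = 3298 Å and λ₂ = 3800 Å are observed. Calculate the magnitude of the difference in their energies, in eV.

Using E = hc/λ: E₁ = 6.0232 × 10^-19 J, E₂ = 5.2275 × 10^-19 J.
|ΔE| = |6.0232 × 10^-19 − 5.2275 × 10^-19| = 7.96 × 10^-20 J = 0.497 eV.

0.497 eV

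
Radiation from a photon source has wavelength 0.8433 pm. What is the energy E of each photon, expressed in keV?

First convert: λ = 0.8433 pm = 8.433 × 10^-13 m.
Since E = hc/λ for a photon, E = 2.356 × 10^-13 J.
Converting to keV: E = 1470 keV ≈ 1470 keV.

1470 keV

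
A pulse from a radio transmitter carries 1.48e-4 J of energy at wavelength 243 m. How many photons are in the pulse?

Per-photon energy: E = 8.175e-28 J (from wavelength = 243 m).
N = E_total / E_photon = 1.48e-4 J / 8.175e-28 J = 1.81e23.

1.81e23 photons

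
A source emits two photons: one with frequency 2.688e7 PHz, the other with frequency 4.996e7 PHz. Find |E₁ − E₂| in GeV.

0.0955 GeV

Using E = hf: E₁ = 1.7811e-11 J, E₂ = 3.3104e-11 J.
|ΔE| = |1.7811e-11 − 3.3104e-11| = 1.53e-11 J = 0.0955 GeV.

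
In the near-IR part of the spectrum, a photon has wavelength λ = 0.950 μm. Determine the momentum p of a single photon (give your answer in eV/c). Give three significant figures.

Use h = 6.62607015·10^-34 J·s, c = 2.99792458·10^8 m/s, 1 eV = 1.602176634·10^-19 J.
Convert to SI: λ = 0.950 μm = 9.50·10^-7 m.
For a photon p = h/λ, so p = 6.975·10^-28 kg·m/s.
Converting to eV/c: p = 1.305 eV/c ≈ 1.31 eV/c.

1.31 eV/c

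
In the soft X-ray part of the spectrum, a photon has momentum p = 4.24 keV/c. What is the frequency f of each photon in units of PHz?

(h = 6.62607015·10^-34 J·s, c = 2.99792458·10^8 m/s, 1 eV = 1.602176634·10^-19 J.)
First convert: p = 4.24 keV/c = 2.2660·10^-24 kg·m/s.
The photon relation is f = pc/h, giving f = 1.025·10^18 Hz.
Converting to PHz: f = 1025 PHz ≈ 1030 PHz.

1030 PHz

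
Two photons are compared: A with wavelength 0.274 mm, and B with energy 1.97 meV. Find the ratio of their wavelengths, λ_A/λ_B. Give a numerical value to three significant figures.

λ_A = 2.740 × 10^-4 m (from wavelength = 0.274 mm, via λ given directly).
λ_B = 6.294 × 10^-4 m (from energy = 1.97 meV, via λ = hc/E).
Ratio = 2.740 × 10^-4 / 6.294 × 10^-4 = 0.435.

0.435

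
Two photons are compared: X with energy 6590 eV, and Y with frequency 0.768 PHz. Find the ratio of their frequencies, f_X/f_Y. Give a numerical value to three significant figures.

f_X = 1.593e18 Hz (from energy = 6590 eV, via f = E/h).
f_Y = 7.680e14 Hz (from frequency = 0.768 PHz, via f given directly).
Ratio = 1.593e18 / 7.680e14 = 2070.

2070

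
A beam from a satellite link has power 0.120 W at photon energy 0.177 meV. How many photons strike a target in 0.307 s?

1.30 × 10^21 photons

Total energy: E_total = P·t = 0.120 × 0.307 = 0.03684 J.
Per-photon energy: E = 2.836 × 10^-23 J.
N = E_total / E_photon = 1.30 × 10^21.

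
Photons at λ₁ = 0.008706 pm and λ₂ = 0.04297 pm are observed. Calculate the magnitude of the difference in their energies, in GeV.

0.114 GeV

Using E = hc/λ: E₁ = 2.2817 × 10^-11 J, E₂ = 4.6229 × 10^-12 J.
|ΔE| = |2.2817 × 10^-11 − 4.6229 × 10^-12| = 1.82 × 10^-11 J = 0.114 GeV.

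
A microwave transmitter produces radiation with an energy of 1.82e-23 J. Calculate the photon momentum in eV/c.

1.14e-4 eV/c

The photon relation is p = E/c, giving p = 6.071e-32 kg·m/s.
Converting to eV/c: p = 1.136e-4 eV/c ≈ 1.14e-4 eV/c.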